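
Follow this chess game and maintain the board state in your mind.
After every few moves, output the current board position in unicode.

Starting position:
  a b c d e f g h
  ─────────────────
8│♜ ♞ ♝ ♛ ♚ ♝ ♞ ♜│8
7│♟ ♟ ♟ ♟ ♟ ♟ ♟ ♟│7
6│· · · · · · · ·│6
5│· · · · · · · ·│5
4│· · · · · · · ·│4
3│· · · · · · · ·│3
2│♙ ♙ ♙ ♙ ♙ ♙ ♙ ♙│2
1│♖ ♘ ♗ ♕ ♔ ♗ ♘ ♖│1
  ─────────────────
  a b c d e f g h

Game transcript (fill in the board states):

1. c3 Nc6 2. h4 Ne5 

  a b c d e f g h
  ─────────────────
8│♜ · ♝ ♛ ♚ ♝ ♞ ♜│8
7│♟ ♟ ♟ ♟ ♟ ♟ ♟ ♟│7
6│· · · · · · · ·│6
5│· · · · ♞ · · ·│5
4│· · · · · · · ♙│4
3│· · ♙ · · · · ·│3
2│♙ ♙ · ♙ ♙ ♙ ♙ ·│2
1│♖ ♘ ♗ ♕ ♔ ♗ ♘ ♖│1
  ─────────────────
  a b c d e f g h

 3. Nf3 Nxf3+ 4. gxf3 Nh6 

  a b c d e f g h
  ─────────────────
8│♜ · ♝ ♛ ♚ ♝ · ♜│8
7│♟ ♟ ♟ ♟ ♟ ♟ ♟ ♟│7
6│· · · · · · · ♞│6
5│· · · · · · · ·│5
4│· · · · · · · ♙│4
3│· · ♙ · · ♙ · ·│3
2│♙ ♙ · ♙ ♙ ♙ · ·│2
1│♖ ♘ ♗ ♕ ♔ ♗ · ♖│1
  ─────────────────
  a b c d e f g h

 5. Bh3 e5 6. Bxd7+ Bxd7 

  a b c d e f g h
  ─────────────────
8│♜ · · ♛ ♚ ♝ · ♜│8
7│♟ ♟ ♟ ♝ · ♟ ♟ ♟│7
6│· · · · · · · ♞│6
5│· · · · ♟ · · ·│5
4│· · · · · · · ♙│4
3│· · ♙ · · ♙ · ·│3
2│♙ ♙ · ♙ ♙ ♙ · ·│2
1│♖ ♘ ♗ ♕ ♔ · · ♖│1
  ─────────────────
  a b c d e f g h

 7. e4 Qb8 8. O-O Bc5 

  a b c d e f g h
  ─────────────────
8│♜ ♛ · · ♚ · · ♜│8
7│♟ ♟ ♟ ♝ · ♟ ♟ ♟│7
6│· · · · · · · ♞│6
5│· · ♝ · ♟ · · ·│5
4│· · · · ♙ · · ♙│4
3│· · ♙ · · ♙ · ·│3
2│♙ ♙ · ♙ · ♙ · ·│2
1│♖ ♘ ♗ ♕ · ♖ ♔ ·│1
  ─────────────────
  a b c d e f g h



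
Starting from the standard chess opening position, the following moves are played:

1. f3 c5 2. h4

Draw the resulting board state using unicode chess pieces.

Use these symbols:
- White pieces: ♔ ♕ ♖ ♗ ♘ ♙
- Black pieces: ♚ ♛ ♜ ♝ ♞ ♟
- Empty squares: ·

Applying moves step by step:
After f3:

♜ ♞ ♝ ♛ ♚ ♝ ♞ ♜
♟ ♟ ♟ ♟ ♟ ♟ ♟ ♟
· · · · · · · ·
· · · · · · · ·
· · · · · · · ·
· · · · · ♙ · ·
♙ ♙ ♙ ♙ ♙ · ♙ ♙
♖ ♘ ♗ ♕ ♔ ♗ ♘ ♖


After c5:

♜ ♞ ♝ ♛ ♚ ♝ ♞ ♜
♟ ♟ · ♟ ♟ ♟ ♟ ♟
· · · · · · · ·
· · ♟ · · · · ·
· · · · · · · ·
· · · · · ♙ · ·
♙ ♙ ♙ ♙ ♙ · ♙ ♙
♖ ♘ ♗ ♕ ♔ ♗ ♘ ♖


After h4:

♜ ♞ ♝ ♛ ♚ ♝ ♞ ♜
♟ ♟ · ♟ ♟ ♟ ♟ ♟
· · · · · · · ·
· · ♟ · · · · ·
· · · · · · · ♙
· · · · · ♙ · ·
♙ ♙ ♙ ♙ ♙ · ♙ ·
♖ ♘ ♗ ♕ ♔ ♗ ♘ ♖



  a b c d e f g h
  ─────────────────
8│♜ ♞ ♝ ♛ ♚ ♝ ♞ ♜│8
7│♟ ♟ · ♟ ♟ ♟ ♟ ♟│7
6│· · · · · · · ·│6
5│· · ♟ · · · · ·│5
4│· · · · · · · ♙│4
3│· · · · · ♙ · ·│3
2│♙ ♙ ♙ ♙ ♙ · ♙ ·│2
1│♖ ♘ ♗ ♕ ♔ ♗ ♘ ♖│1
  ─────────────────
  a b c d e f g h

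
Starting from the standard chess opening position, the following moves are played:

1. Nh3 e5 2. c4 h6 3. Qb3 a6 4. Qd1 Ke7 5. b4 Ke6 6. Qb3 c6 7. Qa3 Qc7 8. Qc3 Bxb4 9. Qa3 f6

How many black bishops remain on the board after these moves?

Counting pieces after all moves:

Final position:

  a b c d e f g h
  ─────────────────
8│♜ ♞ ♝ · · · ♞ ♜│8
7│· ♟ ♛ ♟ · · ♟ ·│7
6│♟ · ♟ · ♚ ♟ · ♟│6
5│· · · · ♟ · · ·│5
4│· ♝ ♙ · · · · ·│4
3│♕ · · · · · · ♘│3
2│♙ · · ♙ ♙ ♙ ♙ ♙│2
1│♖ ♘ ♗ · ♔ ♗ · ♖│1
  ─────────────────
  a b c d e f g h


2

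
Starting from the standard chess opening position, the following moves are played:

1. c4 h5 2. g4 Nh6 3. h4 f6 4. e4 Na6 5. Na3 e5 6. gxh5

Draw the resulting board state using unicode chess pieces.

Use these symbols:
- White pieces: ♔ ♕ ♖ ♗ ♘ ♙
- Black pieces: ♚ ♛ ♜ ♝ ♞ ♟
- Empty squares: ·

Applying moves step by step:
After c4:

♜ ♞ ♝ ♛ ♚ ♝ ♞ ♜
♟ ♟ ♟ ♟ ♟ ♟ ♟ ♟
· · · · · · · ·
· · · · · · · ·
· · ♙ · · · · ·
· · · · · · · ·
♙ ♙ · ♙ ♙ ♙ ♙ ♙
♖ ♘ ♗ ♕ ♔ ♗ ♘ ♖


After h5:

♜ ♞ ♝ ♛ ♚ ♝ ♞ ♜
♟ ♟ ♟ ♟ ♟ ♟ ♟ ·
· · · · · · · ·
· · · · · · · ♟
· · ♙ · · · · ·
· · · · · · · ·
♙ ♙ · ♙ ♙ ♙ ♙ ♙
♖ ♘ ♗ ♕ ♔ ♗ ♘ ♖


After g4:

♜ ♞ ♝ ♛ ♚ ♝ ♞ ♜
♟ ♟ ♟ ♟ ♟ ♟ ♟ ·
· · · · · · · ·
· · · · · · · ♟
· · ♙ · · · ♙ ·
· · · · · · · ·
♙ ♙ · ♙ ♙ ♙ · ♙
♖ ♘ ♗ ♕ ♔ ♗ ♘ ♖


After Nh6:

♜ ♞ ♝ ♛ ♚ ♝ · ♜
♟ ♟ ♟ ♟ ♟ ♟ ♟ ·
· · · · · · · ♞
· · · · · · · ♟
· · ♙ · · · ♙ ·
· · · · · · · ·
♙ ♙ · ♙ ♙ ♙ · ♙
♖ ♘ ♗ ♕ ♔ ♗ ♘ ♖


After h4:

♜ ♞ ♝ ♛ ♚ ♝ · ♜
♟ ♟ ♟ ♟ ♟ ♟ ♟ ·
· · · · · · · ♞
· · · · · · · ♟
· · ♙ · · · ♙ ♙
· · · · · · · ·
♙ ♙ · ♙ ♙ ♙ · ·
♖ ♘ ♗ ♕ ♔ ♗ ♘ ♖


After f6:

♜ ♞ ♝ ♛ ♚ ♝ · ♜
♟ ♟ ♟ ♟ ♟ · ♟ ·
· · · · · ♟ · ♞
· · · · · · · ♟
· · ♙ · · · ♙ ♙
· · · · · · · ·
♙ ♙ · ♙ ♙ ♙ · ·
♖ ♘ ♗ ♕ ♔ ♗ ♘ ♖


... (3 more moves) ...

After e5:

♜ · ♝ ♛ ♚ ♝ · ♜
♟ ♟ ♟ ♟ · · ♟ ·
♞ · · · · ♟ · ♞
· · · · ♟ · · ♟
· · ♙ · ♙ · ♙ ♙
♘ · · · · · · ·
♙ ♙ · ♙ · ♙ · ·
♖ · ♗ ♕ ♔ ♗ ♘ ♖


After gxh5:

♜ · ♝ ♛ ♚ ♝ · ♜
♟ ♟ ♟ ♟ · · ♟ ·
♞ · · · · ♟ · ♞
· · · · ♟ · · ♙
· · ♙ · ♙ · · ♙
♘ · · · · · · ·
♙ ♙ · ♙ · ♙ · ·
♖ · ♗ ♕ ♔ ♗ ♘ ♖



  a b c d e f g h
  ─────────────────
8│♜ · ♝ ♛ ♚ ♝ · ♜│8
7│♟ ♟ ♟ ♟ · · ♟ ·│7
6│♞ · · · · ♟ · ♞│6
5│· · · · ♟ · · ♙│5
4│· · ♙ · ♙ · · ♙│4
3│♘ · · · · · · ·│3
2│♙ ♙ · ♙ · ♙ · ·│2
1│♖ · ♗ ♕ ♔ ♗ ♘ ♖│1
  ─────────────────
  a b c d e f g h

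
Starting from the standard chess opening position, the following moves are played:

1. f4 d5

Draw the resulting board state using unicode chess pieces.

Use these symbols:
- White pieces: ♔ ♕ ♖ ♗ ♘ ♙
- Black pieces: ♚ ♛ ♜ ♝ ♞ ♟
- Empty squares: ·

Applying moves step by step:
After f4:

♜ ♞ ♝ ♛ ♚ ♝ ♞ ♜
♟ ♟ ♟ ♟ ♟ ♟ ♟ ♟
· · · · · · · ·
· · · · · · · ·
· · · · · ♙ · ·
· · · · · · · ·
♙ ♙ ♙ ♙ ♙ · ♙ ♙
♖ ♘ ♗ ♕ ♔ ♗ ♘ ♖


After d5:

♜ ♞ ♝ ♛ ♚ ♝ ♞ ♜
♟ ♟ ♟ · ♟ ♟ ♟ ♟
· · · · · · · ·
· · · ♟ · · · ·
· · · · · ♙ · ·
· · · · · · · ·
♙ ♙ ♙ ♙ ♙ · ♙ ♙
♖ ♘ ♗ ♕ ♔ ♗ ♘ ♖



  a b c d e f g h
  ─────────────────
8│♜ ♞ ♝ ♛ ♚ ♝ ♞ ♜│8
7│♟ ♟ ♟ · ♟ ♟ ♟ ♟│7
6│· · · · · · · ·│6
5│· · · ♟ · · · ·│5
4│· · · · · ♙ · ·│4
3│· · · · · · · ·│3
2│♙ ♙ ♙ ♙ ♙ · ♙ ♙│2
1│♖ ♘ ♗ ♕ ♔ ♗ ♘ ♖│1
  ─────────────────
  a b c d e f g h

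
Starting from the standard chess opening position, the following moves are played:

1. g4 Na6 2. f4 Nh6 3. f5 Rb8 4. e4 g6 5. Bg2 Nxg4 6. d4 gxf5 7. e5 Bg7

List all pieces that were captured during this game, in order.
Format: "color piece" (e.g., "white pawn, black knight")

Tracking captures:
  Nxg4: captured white pawn
  gxf5: captured white pawn

white pawn, white pawn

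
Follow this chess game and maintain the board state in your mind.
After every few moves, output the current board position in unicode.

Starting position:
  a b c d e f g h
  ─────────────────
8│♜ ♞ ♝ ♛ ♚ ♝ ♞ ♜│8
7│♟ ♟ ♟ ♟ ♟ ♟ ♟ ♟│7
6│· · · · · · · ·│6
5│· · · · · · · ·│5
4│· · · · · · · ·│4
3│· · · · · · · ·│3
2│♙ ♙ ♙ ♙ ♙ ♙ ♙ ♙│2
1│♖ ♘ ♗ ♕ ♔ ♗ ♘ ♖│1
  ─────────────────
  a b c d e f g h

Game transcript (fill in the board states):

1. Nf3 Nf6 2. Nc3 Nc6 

  a b c d e f g h
  ─────────────────
8│♜ · ♝ ♛ ♚ ♝ · ♜│8
7│♟ ♟ ♟ ♟ ♟ ♟ ♟ ♟│7
6│· · ♞ · · ♞ · ·│6
5│· · · · · · · ·│5
4│· · · · · · · ·│4
3│· · ♘ · · ♘ · ·│3
2│♙ ♙ ♙ ♙ ♙ ♙ ♙ ♙│2
1│♖ · ♗ ♕ ♔ ♗ · ♖│1
  ─────────────────
  a b c d e f g h

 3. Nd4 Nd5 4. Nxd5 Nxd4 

  a b c d e f g h
  ─────────────────
8│♜ · ♝ ♛ ♚ ♝ · ♜│8
7│♟ ♟ ♟ ♟ ♟ ♟ ♟ ♟│7
6│· · · · · · · ·│6
5│· · · ♘ · · · ·│5
4│· · · ♞ · · · ·│4
3│· · · · · · · ·│3
2│♙ ♙ ♙ ♙ ♙ ♙ ♙ ♙│2
1│♖ · ♗ ♕ ♔ ♗ · ♖│1
  ─────────────────
  a b c d e f g h

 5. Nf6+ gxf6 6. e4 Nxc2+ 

  a b c d e f g h
  ─────────────────
8│♜ · ♝ ♛ ♚ ♝ · ♜│8
7│♟ ♟ ♟ ♟ ♟ ♟ · ♟│7
6│· · · · · ♟ · ·│6
5│· · · · · · · ·│5
4│· · · · ♙ · · ·│4
3│· · · · · · · ·│3
2│♙ ♙ ♞ ♙ · ♙ ♙ ♙│2
1│♖ · ♗ ♕ ♔ ♗ · ♖│1
  ─────────────────
  a b c d e f g h

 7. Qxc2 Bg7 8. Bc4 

  a b c d e f g h
  ─────────────────
8│♜ · ♝ ♛ ♚ · · ♜│8
7│♟ ♟ ♟ ♟ ♟ ♟ ♝ ♟│7
6│· · · · · ♟ · ·│6
5│· · · · · · · ·│5
4│· · ♗ · ♙ · · ·│4
3│· · · · · · · ·│3
2│♙ ♙ ♕ ♙ · ♙ ♙ ♙│2
1│♖ · ♗ · ♔ · · ♖│1
  ─────────────────
  a b c d e f g h


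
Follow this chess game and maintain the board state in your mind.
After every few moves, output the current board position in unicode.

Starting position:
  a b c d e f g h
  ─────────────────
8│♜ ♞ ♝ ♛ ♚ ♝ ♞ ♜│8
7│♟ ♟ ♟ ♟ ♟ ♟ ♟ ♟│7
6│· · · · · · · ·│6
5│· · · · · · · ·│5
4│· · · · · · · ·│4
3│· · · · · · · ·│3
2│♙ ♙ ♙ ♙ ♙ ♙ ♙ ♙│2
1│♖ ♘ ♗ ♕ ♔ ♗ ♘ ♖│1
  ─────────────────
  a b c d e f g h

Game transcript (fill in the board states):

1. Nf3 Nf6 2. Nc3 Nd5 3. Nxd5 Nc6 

  a b c d e f g h
  ─────────────────
8│♜ · ♝ ♛ ♚ ♝ · ♜│8
7│♟ ♟ ♟ ♟ ♟ ♟ ♟ ♟│7
6│· · ♞ · · · · ·│6
5│· · · ♘ · · · ·│5
4│· · · · · · · ·│4
3│· · · · · ♘ · ·│3
2│♙ ♙ ♙ ♙ ♙ ♙ ♙ ♙│2
1│♖ · ♗ ♕ ♔ ♗ · ♖│1
  ─────────────────
  a b c d e f g h

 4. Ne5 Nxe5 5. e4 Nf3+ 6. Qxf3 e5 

  a b c d e f g h
  ─────────────────
8│♜ · ♝ ♛ ♚ ♝ · ♜│8
7│♟ ♟ ♟ ♟ · ♟ ♟ ♟│7
6│· · · · · · · ·│6
5│· · · ♘ ♟ · · ·│5
4│· · · · ♙ · · ·│4
3│· · · · · ♕ · ·│3
2│♙ ♙ ♙ ♙ · ♙ ♙ ♙│2
1│♖ · ♗ · ♔ ♗ · ♖│1
  ─────────────────
  a b c d e f g h

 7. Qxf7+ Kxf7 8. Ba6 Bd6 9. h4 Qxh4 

  a b c d e f g h
  ─────────────────
8│♜ · ♝ · · · · ♜│8
7│♟ ♟ ♟ ♟ · ♚ ♟ ♟│7
6│♗ · · ♝ · · · ·│6
5│· · · ♘ ♟ · · ·│5
4│· · · · ♙ · · ♛│4
3│· · · · · · · ·│3
2│♙ ♙ ♙ ♙ · ♙ ♙ ·│2
1│♖ · ♗ · ♔ · · ♖│1
  ─────────────────
  a b c d e f g h

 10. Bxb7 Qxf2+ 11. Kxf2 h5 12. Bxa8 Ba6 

  a b c d e f g h
  ─────────────────
8│♗ · · · · · · ♜│8
7│♟ · ♟ ♟ · ♚ ♟ ·│7
6│♝ · · ♝ · · · ·│6
5│· · · ♘ ♟ · · ♟│5
4│· · · · ♙ · · ·│4
3│· · · · · · · ·│3
2│♙ ♙ ♙ ♙ · ♔ ♙ ·│2
1│♖ · ♗ · · · · ♖│1
  ─────────────────
  a b c d e f g h

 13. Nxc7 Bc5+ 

  a b c d e f g h
  ─────────────────
8│♗ · · · · · · ♜│8
7│♟ · ♘ ♟ · ♚ ♟ ·│7
6│♝ · · · · · · ·│6
5│· · ♝ · ♟ · · ♟│5
4│· · · · ♙ · · ·│4
3│· · · · · · · ·│3
2│♙ ♙ ♙ ♙ · ♔ ♙ ·│2
1│♖ · ♗ · · · · ♖│1
  ─────────────────
  a b c d e f g h


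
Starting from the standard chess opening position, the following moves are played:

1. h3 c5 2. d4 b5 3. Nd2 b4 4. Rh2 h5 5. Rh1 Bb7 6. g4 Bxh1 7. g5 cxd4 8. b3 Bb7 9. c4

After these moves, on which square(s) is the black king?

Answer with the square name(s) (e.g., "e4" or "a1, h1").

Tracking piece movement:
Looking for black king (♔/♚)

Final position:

  a b c d e f g h
  ─────────────────
8│♜ ♞ · ♛ ♚ ♝ ♞ ♜│8
7│♟ ♝ · ♟ ♟ ♟ ♟ ·│7
6│· · · · · · · ·│6
5│· · · · · · ♙ ♟│5
4│· ♟ ♙ ♟ · · · ·│4
3│· ♙ · · · · · ♙│3
2│♙ · · ♘ ♙ ♙ · ·│2
1│♖ · ♗ ♕ ♔ ♗ ♘ ·│1
  ─────────────────
  a b c d e f g h


e8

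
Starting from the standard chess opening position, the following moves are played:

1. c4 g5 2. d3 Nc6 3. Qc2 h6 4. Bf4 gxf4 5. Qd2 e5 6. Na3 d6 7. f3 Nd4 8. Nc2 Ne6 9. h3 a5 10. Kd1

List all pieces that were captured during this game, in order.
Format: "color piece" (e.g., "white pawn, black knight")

Tracking captures:
  gxf4: captured white bishop

white bishop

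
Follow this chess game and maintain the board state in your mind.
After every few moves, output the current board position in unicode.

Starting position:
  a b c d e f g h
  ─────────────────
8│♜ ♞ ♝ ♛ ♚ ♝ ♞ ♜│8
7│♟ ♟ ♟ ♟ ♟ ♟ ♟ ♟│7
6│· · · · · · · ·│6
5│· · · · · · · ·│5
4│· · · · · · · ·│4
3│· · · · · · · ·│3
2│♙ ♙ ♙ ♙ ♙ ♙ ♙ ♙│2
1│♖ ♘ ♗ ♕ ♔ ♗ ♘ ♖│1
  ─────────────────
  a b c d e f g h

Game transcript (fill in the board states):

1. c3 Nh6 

  a b c d e f g h
  ─────────────────
8│♜ ♞ ♝ ♛ ♚ ♝ · ♜│8
7│♟ ♟ ♟ ♟ ♟ ♟ ♟ ♟│7
6│· · · · · · · ♞│6
5│· · · · · · · ·│5
4│· · · · · · · ·│4
3│· · ♙ · · · · ·│3
2│♙ ♙ · ♙ ♙ ♙ ♙ ♙│2
1│♖ ♘ ♗ ♕ ♔ ♗ ♘ ♖│1
  ─────────────────
  a b c d e f g h

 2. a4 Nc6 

  a b c d e f g h
  ─────────────────
8│♜ · ♝ ♛ ♚ ♝ · ♜│8
7│♟ ♟ ♟ ♟ ♟ ♟ ♟ ♟│7
6│· · ♞ · · · · ♞│6
5│· · · · · · · ·│5
4│♙ · · · · · · ·│4
3│· · ♙ · · · · ·│3
2│· ♙ · ♙ ♙ ♙ ♙ ♙│2
1│♖ ♘ ♗ ♕ ♔ ♗ ♘ ♖│1
  ─────────────────
  a b c d e f g h

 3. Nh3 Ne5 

  a b c d e f g h
  ─────────────────
8│♜ · ♝ ♛ ♚ ♝ · ♜│8
7│♟ ♟ ♟ ♟ ♟ ♟ ♟ ♟│7
6│· · · · · · · ♞│6
5│· · · · ♞ · · ·│5
4│♙ · · · · · · ·│4
3│· · ♙ · · · · ♘│3
2│· ♙ · ♙ ♙ ♙ ♙ ♙│2
1│♖ ♘ ♗ ♕ ♔ ♗ · ♖│1
  ─────────────────
  a b c d e f g h

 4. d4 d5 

  a b c d e f g h
  ─────────────────
8│♜ · ♝ ♛ ♚ ♝ · ♜│8
7│♟ ♟ ♟ · ♟ ♟ ♟ ♟│7
6│· · · · · · · ♞│6
5│· · · ♟ ♞ · · ·│5
4│♙ · · ♙ · · · ·│4
3│· · ♙ · · · · ♘│3
2│· ♙ · · ♙ ♙ ♙ ♙│2
1│♖ ♘ ♗ ♕ ♔ ♗ · ♖│1
  ─────────────────
  a b c d e f g h

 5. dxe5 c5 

  a b c d e f g h
  ─────────────────
8│♜ · ♝ ♛ ♚ ♝ · ♜│8
7│♟ ♟ · · ♟ ♟ ♟ ♟│7
6│· · · · · · · ♞│6
5│· · ♟ ♟ ♙ · · ·│5
4│♙ · · · · · · ·│4
3│· · ♙ · · · · ♘│3
2│· ♙ · · ♙ ♙ ♙ ♙│2
1│♖ ♘ ♗ ♕ ♔ ♗ · ♖│1
  ─────────────────
  a b c d e f g h



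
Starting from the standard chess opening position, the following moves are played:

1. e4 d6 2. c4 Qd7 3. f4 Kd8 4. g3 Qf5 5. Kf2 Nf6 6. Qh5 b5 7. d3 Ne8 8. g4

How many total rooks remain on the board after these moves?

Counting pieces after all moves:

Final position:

  a b c d e f g h
  ─────────────────
8│♜ ♞ ♝ ♚ ♞ ♝ · ♜│8
7│♟ · ♟ · ♟ ♟ ♟ ♟│7
6│· · · ♟ · · · ·│6
5│· ♟ · · · ♛ · ♕│5
4│· · ♙ · ♙ ♙ ♙ ·│4
3│· · · ♙ · · · ·│3
2│♙ ♙ · · · ♔ · ♙│2
1│♖ ♘ ♗ · · ♗ ♘ ♖│1
  ─────────────────
  a b c d e f g h


4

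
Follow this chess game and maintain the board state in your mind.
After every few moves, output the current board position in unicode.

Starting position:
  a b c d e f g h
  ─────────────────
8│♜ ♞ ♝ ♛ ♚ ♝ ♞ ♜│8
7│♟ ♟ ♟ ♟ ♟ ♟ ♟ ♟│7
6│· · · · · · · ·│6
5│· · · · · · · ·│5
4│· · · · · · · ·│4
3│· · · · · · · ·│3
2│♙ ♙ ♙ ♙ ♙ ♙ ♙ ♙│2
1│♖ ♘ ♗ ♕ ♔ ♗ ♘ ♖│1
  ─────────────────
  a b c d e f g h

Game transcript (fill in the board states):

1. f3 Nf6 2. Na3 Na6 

  a b c d e f g h
  ─────────────────
8│♜ · ♝ ♛ ♚ ♝ · ♜│8
7│♟ ♟ ♟ ♟ ♟ ♟ ♟ ♟│7
6│♞ · · · · ♞ · ·│6
5│· · · · · · · ·│5
4│· · · · · · · ·│4
3│♘ · · · · ♙ · ·│3
2│♙ ♙ ♙ ♙ ♙ · ♙ ♙│2
1│♖ · ♗ ♕ ♔ ♗ ♘ ♖│1
  ─────────────────
  a b c d e f g h

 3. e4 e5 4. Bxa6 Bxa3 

  a b c d e f g h
  ─────────────────
8│♜ · ♝ ♛ ♚ · · ♜│8
7│♟ ♟ ♟ ♟ · ♟ ♟ ♟│7
6│♗ · · · · ♞ · ·│6
5│· · · · ♟ · · ·│5
4│· · · · ♙ · · ·│4
3│♝ · · · · ♙ · ·│3
2│♙ ♙ ♙ ♙ · · ♙ ♙│2
1│♖ · ♗ ♕ ♔ · ♘ ♖│1
  ─────────────────
  a b c d e f g h

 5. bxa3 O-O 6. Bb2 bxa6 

  a b c d e f g h
  ─────────────────
8│♜ · ♝ ♛ · ♜ ♚ ·│8
7│♟ · ♟ ♟ · ♟ ♟ ♟│7
6│♟ · · · · ♞ · ·│6
5│· · · · ♟ · · ·│5
4│· · · · ♙ · · ·│4
3│♙ · · · · ♙ · ·│3
2│♙ ♗ ♙ ♙ · · ♙ ♙│2
1│♖ · · ♕ ♔ · ♘ ♖│1
  ─────────────────
  a b c d e f g h

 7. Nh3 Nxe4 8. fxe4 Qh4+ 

  a b c d e f g h
  ─────────────────
8│♜ · ♝ · · ♜ ♚ ·│8
7│♟ · ♟ ♟ · ♟ ♟ ♟│7
6│♟ · · · · · · ·│6
5│· · · · ♟ · · ·│5
4│· · · · ♙ · · ♛│4
3│♙ · · · · · · ♘│3
2│♙ ♗ ♙ ♙ · · ♙ ♙│2
1│♖ · · ♕ ♔ · · ♖│1
  ─────────────────
  a b c d e f g h

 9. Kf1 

  a b c d e f g h
  ─────────────────
8│♜ · ♝ · · ♜ ♚ ·│8
7│♟ · ♟ ♟ · ♟ ♟ ♟│7
6│♟ · · · · · · ·│6
5│· · · · ♟ · · ·│5
4│· · · · ♙ · · ♛│4
3│♙ · · · · · · ♘│3
2│♙ ♗ ♙ ♙ · · ♙ ♙│2
1│♖ · · ♕ · ♔ · ♖│1
  ─────────────────
  a b c d e f g h


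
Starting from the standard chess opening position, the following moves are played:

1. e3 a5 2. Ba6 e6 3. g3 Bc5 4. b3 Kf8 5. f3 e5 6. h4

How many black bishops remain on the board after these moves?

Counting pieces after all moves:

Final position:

  a b c d e f g h
  ─────────────────
8│♜ ♞ ♝ ♛ · ♚ ♞ ♜│8
7│· ♟ ♟ ♟ · ♟ ♟ ♟│7
6│♗ · · · · · · ·│6
5│♟ · ♝ · ♟ · · ·│5
4│· · · · · · · ♙│4
3│· ♙ · · ♙ ♙ ♙ ·│3
2│♙ · ♙ ♙ · · · ·│2
1│♖ ♘ ♗ ♕ ♔ · ♘ ♖│1
  ─────────────────
  a b c d e f g h


2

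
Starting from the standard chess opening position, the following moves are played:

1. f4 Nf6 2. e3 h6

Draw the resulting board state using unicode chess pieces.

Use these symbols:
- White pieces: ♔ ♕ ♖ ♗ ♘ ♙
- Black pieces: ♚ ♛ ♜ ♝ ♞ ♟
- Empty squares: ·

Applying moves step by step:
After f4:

♜ ♞ ♝ ♛ ♚ ♝ ♞ ♜
♟ ♟ ♟ ♟ ♟ ♟ ♟ ♟
· · · · · · · ·
· · · · · · · ·
· · · · · ♙ · ·
· · · · · · · ·
♙ ♙ ♙ ♙ ♙ · ♙ ♙
♖ ♘ ♗ ♕ ♔ ♗ ♘ ♖


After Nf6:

♜ ♞ ♝ ♛ ♚ ♝ · ♜
♟ ♟ ♟ ♟ ♟ ♟ ♟ ♟
· · · · · ♞ · ·
· · · · · · · ·
· · · · · ♙ · ·
· · · · · · · ·
♙ ♙ ♙ ♙ ♙ · ♙ ♙
♖ ♘ ♗ ♕ ♔ ♗ ♘ ♖


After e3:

♜ ♞ ♝ ♛ ♚ ♝ · ♜
♟ ♟ ♟ ♟ ♟ ♟ ♟ ♟
· · · · · ♞ · ·
· · · · · · · ·
· · · · · ♙ · ·
· · · · ♙ · · ·
♙ ♙ ♙ ♙ · · ♙ ♙
♖ ♘ ♗ ♕ ♔ ♗ ♘ ♖


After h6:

♜ ♞ ♝ ♛ ♚ ♝ · ♜
♟ ♟ ♟ ♟ ♟ ♟ ♟ ·
· · · · · ♞ · ♟
· · · · · · · ·
· · · · · ♙ · ·
· · · · ♙ · · ·
♙ ♙ ♙ ♙ · · ♙ ♙
♖ ♘ ♗ ♕ ♔ ♗ ♘ ♖



  a b c d e f g h
  ─────────────────
8│♜ ♞ ♝ ♛ ♚ ♝ · ♜│8
7│♟ ♟ ♟ ♟ ♟ ♟ ♟ ·│7
6│· · · · · ♞ · ♟│6
5│· · · · · · · ·│5
4│· · · · · ♙ · ·│4
3│· · · · ♙ · · ·│3
2│♙ ♙ ♙ ♙ · · ♙ ♙│2
1│♖ ♘ ♗ ♕ ♔ ♗ ♘ ♖│1
  ─────────────────
  a b c d e f g h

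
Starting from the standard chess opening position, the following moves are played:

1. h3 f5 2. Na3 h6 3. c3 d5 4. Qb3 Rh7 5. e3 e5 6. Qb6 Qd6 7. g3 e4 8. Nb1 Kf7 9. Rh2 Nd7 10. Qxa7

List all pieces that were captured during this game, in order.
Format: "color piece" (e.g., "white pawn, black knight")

Tracking captures:
  Qxa7: captured black pawn

black pawn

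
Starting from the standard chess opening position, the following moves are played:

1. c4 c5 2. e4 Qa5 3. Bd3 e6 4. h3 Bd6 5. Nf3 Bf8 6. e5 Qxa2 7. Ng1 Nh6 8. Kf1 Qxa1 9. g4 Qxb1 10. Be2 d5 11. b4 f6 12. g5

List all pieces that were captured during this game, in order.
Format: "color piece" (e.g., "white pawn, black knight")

Tracking captures:
  Qxa2: captured white pawn
  Qxa1: captured white rook
  Qxb1: captured white knight

white pawn, white rook, white knight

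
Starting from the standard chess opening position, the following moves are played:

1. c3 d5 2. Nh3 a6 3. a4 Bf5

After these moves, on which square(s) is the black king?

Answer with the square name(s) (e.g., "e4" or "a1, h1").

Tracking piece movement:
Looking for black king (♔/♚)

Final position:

  a b c d e f g h
  ─────────────────
8│♜ ♞ · ♛ ♚ ♝ ♞ ♜│8
7│· ♟ ♟ · ♟ ♟ ♟ ♟│7
6│♟ · · · · · · ·│6
5│· · · ♟ · ♝ · ·│5
4│♙ · · · · · · ·│4
3│· · ♙ · · · · ♘│3
2│· ♙ · ♙ ♙ ♙ ♙ ♙│2
1│♖ ♘ ♗ ♕ ♔ ♗ · ♖│1
  ─────────────────
  a b c d e f g h


e8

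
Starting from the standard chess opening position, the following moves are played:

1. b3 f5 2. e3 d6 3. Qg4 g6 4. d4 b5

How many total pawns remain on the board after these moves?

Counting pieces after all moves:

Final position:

  a b c d e f g h
  ─────────────────
8│♜ ♞ ♝ ♛ ♚ ♝ ♞ ♜│8
7│♟ · ♟ · ♟ · · ♟│7
6│· · · ♟ · · ♟ ·│6
5│· ♟ · · · ♟ · ·│5
4│· · · ♙ · · ♕ ·│4
3│· ♙ · · ♙ · · ·│3
2│♙ · ♙ · · ♙ ♙ ♙│2
1│♖ ♘ ♗ · ♔ ♗ ♘ ♖│1
  ─────────────────
  a b c d e f g h


16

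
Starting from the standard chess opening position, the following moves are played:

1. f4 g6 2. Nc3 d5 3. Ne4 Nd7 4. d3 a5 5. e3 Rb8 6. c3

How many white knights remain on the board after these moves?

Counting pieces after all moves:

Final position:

  a b c d e f g h
  ─────────────────
8│· ♜ ♝ ♛ ♚ ♝ ♞ ♜│8
7│· ♟ ♟ ♞ ♟ ♟ · ♟│7
6│· · · · · · ♟ ·│6
5│♟ · · ♟ · · · ·│5
4│· · · · ♘ ♙ · ·│4
3│· · ♙ ♙ ♙ · · ·│3
2│♙ ♙ · · · · ♙ ♙│2
1│♖ · ♗ ♕ ♔ ♗ ♘ ♖│1
  ─────────────────
  a b c d e f g h


2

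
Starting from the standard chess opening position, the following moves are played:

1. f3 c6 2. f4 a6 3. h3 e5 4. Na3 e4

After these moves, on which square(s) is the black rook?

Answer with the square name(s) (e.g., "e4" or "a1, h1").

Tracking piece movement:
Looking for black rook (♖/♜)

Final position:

  a b c d e f g h
  ─────────────────
8│♜ ♞ ♝ ♛ ♚ ♝ ♞ ♜│8
7│· ♟ · ♟ · ♟ ♟ ♟│7
6│♟ · ♟ · · · · ·│6
5│· · · · · · · ·│5
4│· · · · ♟ ♙ · ·│4
3│♘ · · · · · · ♙│3
2│♙ ♙ ♙ ♙ ♙ · ♙ ·│2
1│♖ · ♗ ♕ ♔ ♗ ♘ ♖│1
  ─────────────────
  a b c d e f g h


a8, h8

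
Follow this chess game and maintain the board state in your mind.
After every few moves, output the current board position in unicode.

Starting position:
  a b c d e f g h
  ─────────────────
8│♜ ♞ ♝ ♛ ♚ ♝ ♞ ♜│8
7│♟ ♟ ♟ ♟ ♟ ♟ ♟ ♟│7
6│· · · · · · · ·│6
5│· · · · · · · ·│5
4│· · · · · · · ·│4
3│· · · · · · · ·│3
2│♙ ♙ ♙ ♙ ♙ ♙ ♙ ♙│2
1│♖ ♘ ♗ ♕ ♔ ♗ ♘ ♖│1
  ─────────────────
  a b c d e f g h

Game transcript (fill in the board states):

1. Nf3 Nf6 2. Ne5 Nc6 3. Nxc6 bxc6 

  a b c d e f g h
  ─────────────────
8│♜ · ♝ ♛ ♚ ♝ · ♜│8
7│♟ · ♟ ♟ ♟ ♟ ♟ ♟│7
6│· · ♟ · · ♞ · ·│6
5│· · · · · · · ·│5
4│· · · · · · · ·│4
3│· · · · · · · ·│3
2│♙ ♙ ♙ ♙ ♙ ♙ ♙ ♙│2
1│♖ ♘ ♗ ♕ ♔ ♗ · ♖│1
  ─────────────────
  a b c d e f g h

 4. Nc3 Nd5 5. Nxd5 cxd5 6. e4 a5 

  a b c d e f g h
  ─────────────────
8│♜ · ♝ ♛ ♚ ♝ · ♜│8
7│· · ♟ ♟ ♟ ♟ ♟ ♟│7
6│· · · · · · · ·│6
5│♟ · · ♟ · · · ·│5
4│· · · · ♙ · · ·│4
3│· · · · · · · ·│3
2│♙ ♙ ♙ ♙ · ♙ ♙ ♙│2
1│♖ · ♗ ♕ ♔ ♗ · ♖│1
  ─────────────────
  a b c d e f g h

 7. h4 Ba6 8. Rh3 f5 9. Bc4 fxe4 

  a b c d e f g h
  ─────────────────
8│♜ · · ♛ ♚ ♝ · ♜│8
7│· · ♟ ♟ ♟ · ♟ ♟│7
6│♝ · · · · · · ·│6
5│♟ · · ♟ · · · ·│5
4│· · ♗ · ♟ · · ♙│4
3│· · · · · · · ♖│3
2│♙ ♙ ♙ ♙ · ♙ ♙ ·│2
1│♖ · ♗ ♕ ♔ · · ·│1
  ─────────────────
  a b c d e f g h

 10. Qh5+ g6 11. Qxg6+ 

  a b c d e f g h
  ─────────────────
8│♜ · · ♛ ♚ ♝ · ♜│8
7│· · ♟ ♟ ♟ · · ♟│7
6│♝ · · · · · ♕ ·│6
5│♟ · · ♟ · · · ·│5
4│· · ♗ · ♟ · · ♙│4
3│· · · · · · · ♖│3
2│♙ ♙ ♙ ♙ · ♙ ♙ ·│2
1│♖ · ♗ · ♔ · · ·│1
  ─────────────────
  a b c d e f g h


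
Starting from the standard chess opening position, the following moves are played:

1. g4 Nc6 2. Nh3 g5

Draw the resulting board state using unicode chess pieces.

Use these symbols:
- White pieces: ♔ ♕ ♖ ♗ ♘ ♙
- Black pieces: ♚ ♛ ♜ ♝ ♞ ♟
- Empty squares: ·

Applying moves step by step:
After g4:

♜ ♞ ♝ ♛ ♚ ♝ ♞ ♜
♟ ♟ ♟ ♟ ♟ ♟ ♟ ♟
· · · · · · · ·
· · · · · · · ·
· · · · · · ♙ ·
· · · · · · · ·
♙ ♙ ♙ ♙ ♙ ♙ · ♙
♖ ♘ ♗ ♕ ♔ ♗ ♘ ♖


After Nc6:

♜ · ♝ ♛ ♚ ♝ ♞ ♜
♟ ♟ ♟ ♟ ♟ ♟ ♟ ♟
· · ♞ · · · · ·
· · · · · · · ·
· · · · · · ♙ ·
· · · · · · · ·
♙ ♙ ♙ ♙ ♙ ♙ · ♙
♖ ♘ ♗ ♕ ♔ ♗ ♘ ♖


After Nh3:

♜ · ♝ ♛ ♚ ♝ ♞ ♜
♟ ♟ ♟ ♟ ♟ ♟ ♟ ♟
· · ♞ · · · · ·
· · · · · · · ·
· · · · · · ♙ ·
· · · · · · · ♘
♙ ♙ ♙ ♙ ♙ ♙ · ♙
♖ ♘ ♗ ♕ ♔ ♗ · ♖


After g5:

♜ · ♝ ♛ ♚ ♝ ♞ ♜
♟ ♟ ♟ ♟ ♟ ♟ · ♟
· · ♞ · · · · ·
· · · · · · ♟ ·
· · · · · · ♙ ·
· · · · · · · ♘
♙ ♙ ♙ ♙ ♙ ♙ · ♙
♖ ♘ ♗ ♕ ♔ ♗ · ♖



  a b c d e f g h
  ─────────────────
8│♜ · ♝ ♛ ♚ ♝ ♞ ♜│8
7│♟ ♟ ♟ ♟ ♟ ♟ · ♟│7
6│· · ♞ · · · · ·│6
5│· · · · · · ♟ ·│5
4│· · · · · · ♙ ·│4
3│· · · · · · · ♘│3
2│♙ ♙ ♙ ♙ ♙ ♙ · ♙│2
1│♖ ♘ ♗ ♕ ♔ ♗ · ♖│1
  ─────────────────
  a b c d e f g h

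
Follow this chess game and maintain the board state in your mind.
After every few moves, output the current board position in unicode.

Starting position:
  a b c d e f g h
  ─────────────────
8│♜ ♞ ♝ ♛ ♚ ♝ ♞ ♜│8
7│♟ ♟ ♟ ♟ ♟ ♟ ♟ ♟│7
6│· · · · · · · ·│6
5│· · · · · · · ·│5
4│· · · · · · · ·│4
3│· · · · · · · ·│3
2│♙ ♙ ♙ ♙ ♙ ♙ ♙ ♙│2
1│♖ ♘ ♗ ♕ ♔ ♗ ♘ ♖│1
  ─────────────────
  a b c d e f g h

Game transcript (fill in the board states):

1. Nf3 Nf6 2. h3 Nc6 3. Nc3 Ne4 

  a b c d e f g h
  ─────────────────
8│♜ · ♝ ♛ ♚ ♝ · ♜│8
7│♟ ♟ ♟ ♟ ♟ ♟ ♟ ♟│7
6│· · ♞ · · · · ·│6
5│· · · · · · · ·│5
4│· · · · ♞ · · ·│4
3│· · ♘ · · ♘ · ♙│3
2│♙ ♙ ♙ ♙ ♙ ♙ ♙ ·│2
1│♖ · ♗ ♕ ♔ ♗ · ♖│1
  ─────────────────
  a b c d e f g h

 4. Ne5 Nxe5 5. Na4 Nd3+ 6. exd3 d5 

  a b c d e f g h
  ─────────────────
8│♜ · ♝ ♛ ♚ ♝ · ♜│8
7│♟ ♟ ♟ · ♟ ♟ ♟ ♟│7
6│· · · · · · · ·│6
5│· · · ♟ · · · ·│5
4│♘ · · · ♞ · · ·│4
3│· · · ♙ · · · ♙│3
2│♙ ♙ ♙ ♙ · ♙ ♙ ·│2
1│♖ · ♗ ♕ ♔ ♗ · ♖│1
  ─────────────────
  a b c d e f g h

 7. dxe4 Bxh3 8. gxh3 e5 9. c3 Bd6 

  a b c d e f g h
  ─────────────────
8│♜ · · ♛ ♚ · · ♜│8
7│♟ ♟ ♟ · · ♟ ♟ ♟│7
6│· · · ♝ · · · ·│6
5│· · · ♟ ♟ · · ·│5
4│♘ · · · ♙ · · ·│4
3│· · ♙ · · · · ♙│3
2│♙ ♙ · ♙ · ♙ · ·│2
1│♖ · ♗ ♕ ♔ ♗ · ♖│1
  ─────────────────
  a b c d e f g h

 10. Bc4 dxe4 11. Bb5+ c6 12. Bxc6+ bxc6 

  a b c d e f g h
  ─────────────────
8│♜ · · ♛ ♚ · · ♜│8
7│♟ · · · · ♟ ♟ ♟│7
6│· · ♟ ♝ · · · ·│6
5│· · · · ♟ · · ·│5
4│♘ · · · ♟ · · ·│4
3│· · ♙ · · · · ♙│3
2│♙ ♙ · ♙ · ♙ · ·│2
1│♖ · ♗ ♕ ♔ · · ♖│1
  ─────────────────
  a b c d e f g h

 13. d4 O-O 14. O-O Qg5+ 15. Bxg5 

  a b c d e f g h
  ─────────────────
8│♜ · · · · ♜ ♚ ·│8
7│♟ · · · · ♟ ♟ ♟│7
6│· · ♟ ♝ · · · ·│6
5│· · · · ♟ · ♗ ·│5
4│♘ · · ♙ ♟ · · ·│4
3│· · ♙ · · · · ♙│3
2│♙ ♙ · · · ♙ · ·│2
1│♖ · · ♕ · ♖ ♔ ·│1
  ─────────────────
  a b c d e f g h


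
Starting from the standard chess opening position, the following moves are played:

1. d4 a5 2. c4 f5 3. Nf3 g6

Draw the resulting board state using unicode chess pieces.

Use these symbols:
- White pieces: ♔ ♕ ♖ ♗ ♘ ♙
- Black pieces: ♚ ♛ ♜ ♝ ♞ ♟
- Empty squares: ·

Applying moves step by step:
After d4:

♜ ♞ ♝ ♛ ♚ ♝ ♞ ♜
♟ ♟ ♟ ♟ ♟ ♟ ♟ ♟
· · · · · · · ·
· · · · · · · ·
· · · ♙ · · · ·
· · · · · · · ·
♙ ♙ ♙ · ♙ ♙ ♙ ♙
♖ ♘ ♗ ♕ ♔ ♗ ♘ ♖


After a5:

♜ ♞ ♝ ♛ ♚ ♝ ♞ ♜
· ♟ ♟ ♟ ♟ ♟ ♟ ♟
· · · · · · · ·
♟ · · · · · · ·
· · · ♙ · · · ·
· · · · · · · ·
♙ ♙ ♙ · ♙ ♙ ♙ ♙
♖ ♘ ♗ ♕ ♔ ♗ ♘ ♖


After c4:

♜ ♞ ♝ ♛ ♚ ♝ ♞ ♜
· ♟ ♟ ♟ ♟ ♟ ♟ ♟
· · · · · · · ·
♟ · · · · · · ·
· · ♙ ♙ · · · ·
· · · · · · · ·
♙ ♙ · · ♙ ♙ ♙ ♙
♖ ♘ ♗ ♕ ♔ ♗ ♘ ♖


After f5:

♜ ♞ ♝ ♛ ♚ ♝ ♞ ♜
· ♟ ♟ ♟ ♟ · ♟ ♟
· · · · · · · ·
♟ · · · · ♟ · ·
· · ♙ ♙ · · · ·
· · · · · · · ·
♙ ♙ · · ♙ ♙ ♙ ♙
♖ ♘ ♗ ♕ ♔ ♗ ♘ ♖


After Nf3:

♜ ♞ ♝ ♛ ♚ ♝ ♞ ♜
· ♟ ♟ ♟ ♟ · ♟ ♟
· · · · · · · ·
♟ · · · · ♟ · ·
· · ♙ ♙ · · · ·
· · · · · ♘ · ·
♙ ♙ · · ♙ ♙ ♙ ♙
♖ ♘ ♗ ♕ ♔ ♗ · ♖


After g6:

♜ ♞ ♝ ♛ ♚ ♝ ♞ ♜
· ♟ ♟ ♟ ♟ · · ♟
· · · · · · ♟ ·
♟ · · · · ♟ · ·
· · ♙ ♙ · · · ·
· · · · · ♘ · ·
♙ ♙ · · ♙ ♙ ♙ ♙
♖ ♘ ♗ ♕ ♔ ♗ · ♖



  a b c d e f g h
  ─────────────────
8│♜ ♞ ♝ ♛ ♚ ♝ ♞ ♜│8
7│· ♟ ♟ ♟ ♟ · · ♟│7
6│· · · · · · ♟ ·│6
5│♟ · · · · ♟ · ·│5
4│· · ♙ ♙ · · · ·│4
3│· · · · · ♘ · ·│3
2│♙ ♙ · · ♙ ♙ ♙ ♙│2
1│♖ ♘ ♗ ♕ ♔ ♗ · ♖│1
  ─────────────────
  a b c d e f g h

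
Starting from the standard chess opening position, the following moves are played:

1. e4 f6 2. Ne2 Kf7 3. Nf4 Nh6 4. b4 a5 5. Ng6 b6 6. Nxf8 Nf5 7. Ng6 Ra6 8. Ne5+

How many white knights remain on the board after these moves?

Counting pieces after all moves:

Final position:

  a b c d e f g h
  ─────────────────
8│· ♞ ♝ ♛ · · · ♜│8
7│· · ♟ ♟ ♟ ♚ ♟ ♟│7
6│♜ ♟ · · · ♟ · ·│6
5│♟ · · · ♘ ♞ · ·│5
4│· ♙ · · ♙ · · ·│4
3│· · · · · · · ·│3
2│♙ · ♙ ♙ · ♙ ♙ ♙│2
1│♖ ♘ ♗ ♕ ♔ ♗ · ♖│1
  ─────────────────
  a b c d e f g h


2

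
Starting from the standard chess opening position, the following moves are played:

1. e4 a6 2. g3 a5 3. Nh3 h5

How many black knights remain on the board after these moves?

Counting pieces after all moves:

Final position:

  a b c d e f g h
  ─────────────────
8│♜ ♞ ♝ ♛ ♚ ♝ ♞ ♜│8
7│· ♟ ♟ ♟ ♟ ♟ ♟ ·│7
6│· · · · · · · ·│6
5│♟ · · · · · · ♟│5
4│· · · · ♙ · · ·│4
3│· · · · · · ♙ ♘│3
2│♙ ♙ ♙ ♙ · ♙ · ♙│2
1│♖ ♘ ♗ ♕ ♔ ♗ · ♖│1
  ─────────────────
  a b c d e f g h


2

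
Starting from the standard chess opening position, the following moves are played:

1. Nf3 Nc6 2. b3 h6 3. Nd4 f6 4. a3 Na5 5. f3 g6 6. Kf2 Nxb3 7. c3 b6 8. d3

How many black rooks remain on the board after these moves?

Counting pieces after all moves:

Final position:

  a b c d e f g h
  ─────────────────
8│♜ · ♝ ♛ ♚ ♝ ♞ ♜│8
7│♟ · ♟ ♟ ♟ · · ·│7
6│· ♟ · · · ♟ ♟ ♟│6
5│· · · · · · · ·│5
4│· · · ♘ · · · ·│4
3│♙ ♞ ♙ ♙ · ♙ · ·│3
2│· · · · ♙ ♔ ♙ ♙│2
1│♖ ♘ ♗ ♕ · ♗ · ♖│1
  ─────────────────
  a b c d e f g h


2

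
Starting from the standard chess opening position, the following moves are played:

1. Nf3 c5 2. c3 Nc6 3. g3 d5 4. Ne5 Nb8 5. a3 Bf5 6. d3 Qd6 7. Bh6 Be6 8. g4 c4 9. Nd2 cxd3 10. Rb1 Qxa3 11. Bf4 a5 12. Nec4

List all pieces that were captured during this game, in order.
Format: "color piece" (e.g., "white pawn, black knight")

Tracking captures:
  cxd3: captured white pawn
  Qxa3: captured white pawn

white pawn, white pawn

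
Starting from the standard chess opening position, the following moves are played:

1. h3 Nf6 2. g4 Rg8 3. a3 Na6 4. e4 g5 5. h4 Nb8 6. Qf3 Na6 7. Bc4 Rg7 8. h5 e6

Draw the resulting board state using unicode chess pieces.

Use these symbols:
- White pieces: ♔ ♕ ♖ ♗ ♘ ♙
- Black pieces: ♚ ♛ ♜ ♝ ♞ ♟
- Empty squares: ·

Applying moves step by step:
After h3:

♜ ♞ ♝ ♛ ♚ ♝ ♞ ♜
♟ ♟ ♟ ♟ ♟ ♟ ♟ ♟
· · · · · · · ·
· · · · · · · ·
· · · · · · · ·
· · · · · · · ♙
♙ ♙ ♙ ♙ ♙ ♙ ♙ ·
♖ ♘ ♗ ♕ ♔ ♗ ♘ ♖


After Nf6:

♜ ♞ ♝ ♛ ♚ ♝ · ♜
♟ ♟ ♟ ♟ ♟ ♟ ♟ ♟
· · · · · ♞ · ·
· · · · · · · ·
· · · · · · · ·
· · · · · · · ♙
♙ ♙ ♙ ♙ ♙ ♙ ♙ ·
♖ ♘ ♗ ♕ ♔ ♗ ♘ ♖


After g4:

♜ ♞ ♝ ♛ ♚ ♝ · ♜
♟ ♟ ♟ ♟ ♟ ♟ ♟ ♟
· · · · · ♞ · ·
· · · · · · · ·
· · · · · · ♙ ·
· · · · · · · ♙
♙ ♙ ♙ ♙ ♙ ♙ · ·
♖ ♘ ♗ ♕ ♔ ♗ ♘ ♖


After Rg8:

♜ ♞ ♝ ♛ ♚ ♝ ♜ ·
♟ ♟ ♟ ♟ ♟ ♟ ♟ ♟
· · · · · ♞ · ·
· · · · · · · ·
· · · · · · ♙ ·
· · · · · · · ♙
♙ ♙ ♙ ♙ ♙ ♙ · ·
♖ ♘ ♗ ♕ ♔ ♗ ♘ ♖


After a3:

♜ ♞ ♝ ♛ ♚ ♝ ♜ ·
♟ ♟ ♟ ♟ ♟ ♟ ♟ ♟
· · · · · ♞ · ·
· · · · · · · ·
· · · · · · ♙ ·
♙ · · · · · · ♙
· ♙ ♙ ♙ ♙ ♙ · ·
♖ ♘ ♗ ♕ ♔ ♗ ♘ ♖


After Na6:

♜ · ♝ ♛ ♚ ♝ ♜ ·
♟ ♟ ♟ ♟ ♟ ♟ ♟ ♟
♞ · · · · ♞ · ·
· · · · · · · ·
· · · · · · ♙ ·
♙ · · · · · · ♙
· ♙ ♙ ♙ ♙ ♙ · ·
♖ ♘ ♗ ♕ ♔ ♗ ♘ ♖


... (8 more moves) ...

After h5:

♜ · ♝ ♛ ♚ ♝ · ·
♟ ♟ ♟ ♟ ♟ ♟ ♜ ♟
♞ · · · · ♞ · ·
· · · · · · ♟ ♙
· · ♗ · ♙ · ♙ ·
♙ · · · · ♕ · ·
· ♙ ♙ ♙ · ♙ · ·
♖ ♘ ♗ · ♔ · ♘ ♖


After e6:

♜ · ♝ ♛ ♚ ♝ · ·
♟ ♟ ♟ ♟ · ♟ ♜ ♟
♞ · · · ♟ ♞ · ·
· · · · · · ♟ ♙
· · ♗ · ♙ · ♙ ·
♙ · · · · ♕ · ·
· ♙ ♙ ♙ · ♙ · ·
♖ ♘ ♗ · ♔ · ♘ ♖



  a b c d e f g h
  ─────────────────
8│♜ · ♝ ♛ ♚ ♝ · ·│8
7│♟ ♟ ♟ ♟ · ♟ ♜ ♟│7
6│♞ · · · ♟ ♞ · ·│6
5│· · · · · · ♟ ♙│5
4│· · ♗ · ♙ · ♙ ·│4
3│♙ · · · · ♕ · ·│3
2│· ♙ ♙ ♙ · ♙ · ·│2
1│♖ ♘ ♗ · ♔ · ♘ ♖│1
  ─────────────────
  a b c d e f g h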